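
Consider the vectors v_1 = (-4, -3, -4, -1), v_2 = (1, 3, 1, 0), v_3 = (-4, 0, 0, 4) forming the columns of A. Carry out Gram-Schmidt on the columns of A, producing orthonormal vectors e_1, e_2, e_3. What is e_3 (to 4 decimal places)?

e_3 = (-0.5120, 0.0911, 0.2387, 0.8201)

e_1 = v_1/‖v_1‖ = (-4, -3, -4, -1)/6.4807 = (-0.6172, -0.4629, -0.6172, -0.1543).
r_{12} = e_1·v_2 = -2.6232.
u_2 = v_2 + 2.6232·e_1 = (-0.6190, 1.7857, -0.6190, -0.4048).
‖u_2‖ = 2.0295, so e_2 = (-0.3050, 0.8799, -0.3050, -0.1994).
r_{13} = e_1·v_3 = 1.8516; r_{23} = e_2·v_3 = 0.4223.
u_3 = v_3 − 1.8516·e_1 − 0.4223·e_2 = (-2.7283, 0.4855, 1.2717, 4.3699).
‖u_3‖ = 5.3285, so e_3 = (-0.5120, 0.0911, 0.2387, 0.8201).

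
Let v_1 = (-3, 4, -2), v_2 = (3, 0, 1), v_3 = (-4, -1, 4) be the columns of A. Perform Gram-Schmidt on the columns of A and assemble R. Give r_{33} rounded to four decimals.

v_1 = (-3, 4, -2); ‖v_1‖ = 5.3852, so q_1 = (-0.5571, 0.7428, -0.3714).
q_1·v_2 = (-0.5571)·3 + 0.7428·0 + (-0.3714)·1 = -2.0426.
u_2 = v_2 + 2.0426·q_1 = (1.8621, 1.5172, 0.2414).
‖u_2‖ = 2.4140, so q_2 = (0.7713, 0.6285, 0.1000).
q_1·v_3 = (-0.5571)·(-4) + 0.7428·(-1) + (-0.3714)·4 = 0.0000; q_2·v_3 = 0.7713·(-4) + 0.6285·(-1) + 0.1000·4 = -3.3139.
u_3 = v_3 + 0.0000·q_1 + 3.3139·q_2 = (-1.4438, 1.0828, 4.3314).
r_{33} = ‖u_3‖ = 4.6923.

r_{33} = 4.6923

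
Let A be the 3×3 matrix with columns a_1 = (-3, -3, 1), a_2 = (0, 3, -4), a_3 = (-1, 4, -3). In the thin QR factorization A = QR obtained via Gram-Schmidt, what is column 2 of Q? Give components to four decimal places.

e_2 = (-0.5115, 0.2361, -0.8262)

a_1 = (-3, -3, 1); ‖a_1‖ = 4.3589, so e_1 = (-0.6882, -0.6882, 0.2294).
e_1·a_2 = (-0.6882)·0 + (-0.6882)·3 + 0.2294·(-4) = -2.9824.
u_2 = a_2 + 2.9824·e_1 = (-2.0526, 0.9474, -3.3158).
‖u_2‖ = 4.0131, so e_2 = (-0.5115, 0.2361, -0.8262).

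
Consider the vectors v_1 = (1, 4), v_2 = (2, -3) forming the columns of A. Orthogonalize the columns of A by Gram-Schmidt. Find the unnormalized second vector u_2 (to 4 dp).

u_2 = (2.5882, -0.6471)

v_1 = (1, 4); ‖v_1‖ = 4.1231, so e_1 = (0.2425, 0.9701).
e_1·v_2 = 0.2425·2 + 0.9701·(-3) = -2.4254.
u_2 = v_2 + 2.4254·e_1 = (2.5882, -0.6471).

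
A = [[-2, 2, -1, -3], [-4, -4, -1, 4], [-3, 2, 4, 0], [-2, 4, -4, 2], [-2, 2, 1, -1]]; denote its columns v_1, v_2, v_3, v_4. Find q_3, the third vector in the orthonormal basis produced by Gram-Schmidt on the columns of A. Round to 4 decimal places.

q_3 = (-0.1435, -0.2434, 0.7037, -0.6217, 0.1964)

q_1 = v_1/‖v_1‖ = (-2, -4, -3, -2, -2)/6.0828 = (-0.3288, -0.6576, -0.4932, -0.3288, -0.3288).
r_{12} = q_1·v_2 = -0.9864.
u_2 = v_2 + 0.9864·q_1 = (1.6757, -4.6486, 1.5135, 3.6757, 1.6757).
‖u_2‖ = 6.5595, so q_2 = (0.2555, -0.7087, 0.2307, 0.5604, 0.2555).
r_{13} = q_1·v_3 = 0.0000; r_{23} = q_2·v_3 = -0.6098.
u_3 = v_3 + 0.0000·q_1 + 0.6098·q_2 = (-0.8442, -1.4322, 4.1407, -3.6583, 1.1558).
‖u_3‖ = 5.8846, so q_3 = (-0.1435, -0.2434, 0.7037, -0.6217, 0.1964).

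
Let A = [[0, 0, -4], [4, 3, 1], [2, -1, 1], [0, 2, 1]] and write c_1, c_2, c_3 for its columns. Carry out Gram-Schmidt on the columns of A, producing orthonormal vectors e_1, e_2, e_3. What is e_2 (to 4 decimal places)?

c_1 = (0, 4, 2, 0); ‖c_1‖ = 4.4721, so e_1 = (0.0000, 0.8944, 0.4472, 0.0000).
e_1·c_2 = 0.0000·0 + 0.8944·3 + 0.4472·(-1) + 0.0000·2 = 2.2361.
u_2 = c_2 − 2.2361·e_1 = (0.0000, 1.0000, -2.0000, 2.0000).
‖u_2‖ = 3.0000, so e_2 = (0.0000, 0.3333, -0.6667, 0.6667).

e_2 = (0.0000, 0.3333, -0.6667, 0.6667)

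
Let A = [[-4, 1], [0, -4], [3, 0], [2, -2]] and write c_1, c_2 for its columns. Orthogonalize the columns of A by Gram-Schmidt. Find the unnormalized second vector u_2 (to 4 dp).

u_2 = (-0.1034, -4.0000, 0.8276, -1.4483)

q_1 = c_1/‖c_1‖ = (-4, 0, 3, 2)/5.3852 = (-0.7428, 0.0000, 0.5571, 0.3714).
r_{12} = q_1·c_2 = -1.4856.
u_2 = c_2 + 1.4856·q_1 = (-0.1034, -4.0000, 0.8276, -1.4483).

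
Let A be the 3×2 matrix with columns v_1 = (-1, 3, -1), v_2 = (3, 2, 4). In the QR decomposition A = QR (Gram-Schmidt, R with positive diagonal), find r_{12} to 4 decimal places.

r_{12} = -0.3015

q_1 = v_1/‖v_1‖ = (-1, 3, -1)/3.3166 = (-0.3015, 0.9045, -0.3015).
r_{12} = q_1·v_2 = -0.3015.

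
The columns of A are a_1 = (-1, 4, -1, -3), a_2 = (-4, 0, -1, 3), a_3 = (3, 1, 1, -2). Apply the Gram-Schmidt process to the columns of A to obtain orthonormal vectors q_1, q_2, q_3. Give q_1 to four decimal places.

a_1 = (-1, 4, -1, -3); ‖a_1‖ = 5.1962, so q_1 = (-0.1925, 0.7698, -0.1925, -0.5774).

q_1 = (-0.1925, 0.7698, -0.1925, -0.5774)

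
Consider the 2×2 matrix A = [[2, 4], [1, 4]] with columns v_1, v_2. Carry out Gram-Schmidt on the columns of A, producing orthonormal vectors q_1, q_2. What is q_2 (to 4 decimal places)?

v_1 = (2, 1); ‖v_1‖ = 2.2361, so q_1 = (0.8944, 0.4472).
q_1·v_2 = 0.8944·4 + 0.4472·4 = 5.3666.
u_2 = v_2 − 5.3666·q_1 = (-0.8000, 1.6000).
‖u_2‖ = 1.7889, so q_2 = (-0.4472, 0.8944).

q_2 = (-0.4472, 0.8944)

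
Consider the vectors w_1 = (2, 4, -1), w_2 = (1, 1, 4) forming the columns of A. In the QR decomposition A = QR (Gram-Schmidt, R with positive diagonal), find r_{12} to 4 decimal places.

q_1 = w_1/‖w_1‖ = (2, 4, -1)/4.5826 = (0.4364, 0.8729, -0.2182).
r_{12} = q_1·w_2 = 0.4364.

r_{12} = 0.4364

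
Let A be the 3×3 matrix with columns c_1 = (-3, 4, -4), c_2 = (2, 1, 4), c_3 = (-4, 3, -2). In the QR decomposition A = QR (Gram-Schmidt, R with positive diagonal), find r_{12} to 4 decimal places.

q_1 = c_1/‖c_1‖ = (-3, 4, -4)/6.4031 = (-0.4685, 0.6247, -0.6247).
r_{12} = q_1·c_2 = -2.8111.

r_{12} = -2.8111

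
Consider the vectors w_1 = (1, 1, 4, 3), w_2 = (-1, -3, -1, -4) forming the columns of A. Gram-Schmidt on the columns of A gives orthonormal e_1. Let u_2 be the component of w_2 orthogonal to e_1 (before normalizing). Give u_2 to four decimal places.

u_2 = (-0.2593, -2.2593, 1.9630, -1.7778)

w_1 = (1, 1, 4, 3); ‖w_1‖ = 5.1962, so e_1 = (0.1925, 0.1925, 0.7698, 0.5774).
e_1·w_2 = 0.1925·(-1) + 0.1925·(-3) + 0.7698·(-1) + 0.5774·(-4) = -3.8490.
u_2 = w_2 + 3.8490·e_1 = (-0.2593, -2.2593, 1.9630, -1.7778).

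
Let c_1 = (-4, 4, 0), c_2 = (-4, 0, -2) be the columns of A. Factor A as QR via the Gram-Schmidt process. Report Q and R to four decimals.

c_1 = (-4, 4, 0); ‖c_1‖ = 5.6569, so e_1 = (-0.7071, 0.7071, 0.0000).
e_1·c_2 = (-0.7071)·(-4) + 0.7071·0 + 0.0000·(-2) = 2.8284.
u_2 = c_2 − 2.8284·e_1 = (-2.0000, -2.0000, -2.0000).
‖u_2‖ = 3.4641, so e_2 = (-0.5774, -0.5774, -0.5774).

Q = [[-0.7071, -0.5774], [0.7071, -0.5774], [0.0000, -0.5774]], R = [[5.6569, 2.8284], [0.0000, 3.4641]]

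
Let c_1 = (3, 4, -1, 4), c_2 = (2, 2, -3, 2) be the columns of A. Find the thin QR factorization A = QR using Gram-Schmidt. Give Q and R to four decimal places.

Q = [[0.4629, 0.0866], [0.6172, -0.1540], [-0.1543, -0.9721], [0.6172, -0.1540]], R = [[6.4807, 3.8576], [0.0000, 2.4737]]

c_1 = (3, 4, -1, 4); ‖c_1‖ = 6.4807, so e_1 = (0.4629, 0.6172, -0.1543, 0.6172).
e_1·c_2 = 0.4629·2 + 0.6172·2 + (-0.1543)·(-3) + 0.6172·2 = 3.8576.
u_2 = c_2 − 3.8576·e_1 = (0.2143, -0.3810, -2.4048, -0.3810).
‖u_2‖ = 2.4737, so e_2 = (0.0866, -0.1540, -0.9721, -0.1540).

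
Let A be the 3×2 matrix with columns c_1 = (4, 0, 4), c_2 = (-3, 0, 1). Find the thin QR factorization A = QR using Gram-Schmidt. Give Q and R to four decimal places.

c_1 = (4, 0, 4); ‖c_1‖ = 5.6569, so e_1 = (0.7071, 0.0000, 0.7071).
e_1·c_2 = 0.7071·(-3) + 0.0000·0 + 0.7071·1 = -1.4142.
u_2 = c_2 + 1.4142·e_1 = (-2.0000, 0.0000, 2.0000).
‖u_2‖ = 2.8284, so e_2 = (-0.7071, 0.0000, 0.7071).

Q = [[0.7071, -0.7071], [0.0000, 0.0000], [0.7071, 0.7071]], R = [[5.6569, -1.4142], [0.0000, 2.8284]]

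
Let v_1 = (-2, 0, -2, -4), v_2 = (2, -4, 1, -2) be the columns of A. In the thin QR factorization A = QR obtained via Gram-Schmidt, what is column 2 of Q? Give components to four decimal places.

e_2 = (0.4348, -0.8027, 0.2341, -0.3345)

v_1 = (-2, 0, -2, -4); ‖v_1‖ = 4.8990, so e_1 = (-0.4082, 0.0000, -0.4082, -0.8165).
e_1·v_2 = (-0.4082)·2 + 0.0000·(-4) + (-0.4082)·1 + (-0.8165)·(-2) = 0.4082.
u_2 = v_2 − 0.4082·e_1 = (2.1667, -4.0000, 1.1667, -1.6667).
‖u_2‖ = 4.9833, so e_2 = (0.4348, -0.8027, 0.2341, -0.3345).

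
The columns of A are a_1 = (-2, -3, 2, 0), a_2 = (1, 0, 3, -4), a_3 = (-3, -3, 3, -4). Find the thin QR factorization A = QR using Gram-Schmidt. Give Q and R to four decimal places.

a_1 = (-2, -3, 2, 0); ‖a_1‖ = 4.1231, so e_1 = (-0.4851, -0.7276, 0.4851, 0.0000).
e_1·a_2 = (-0.4851)·1 + (-0.7276)·0 + 0.4851·3 + 0.0000·(-4) = 0.9701.
u_2 = a_2 − 0.9701·e_1 = (1.4706, 0.7059, 2.5294, -4.0000).
‖u_2‖ = 5.0059, so e_2 = (0.2938, 0.1410, 0.5053, -0.7991).
e_1·a_3 = (-0.4851)·(-3) + (-0.7276)·(-3) + 0.4851·3 + 0.0000·(-4) = 5.0932; e_2·a_3 = 0.2938·(-3) + 0.1410·(-3) + 0.5053·3 + (-0.7991)·(-4) = 3.4078.
u_3 = a_3 − 5.0932·e_1 − 3.4078·e_2 = (-1.5305, 0.2254, -1.1925, -1.2770).
‖u_3‖ = 2.3337, so e_3 = (-0.6558, 0.0966, -0.5110, -0.5472).

Q = [[-0.4851, 0.2938, -0.6558], [-0.7276, 0.1410, 0.0966], [0.4851, 0.5053, -0.5110], [0.0000, -0.7991, -0.5472]], R = [[4.1231, 0.9701, 5.0932], [0.0000, 5.0059, 3.4078], [0.0000, 0.0000, 2.3337]]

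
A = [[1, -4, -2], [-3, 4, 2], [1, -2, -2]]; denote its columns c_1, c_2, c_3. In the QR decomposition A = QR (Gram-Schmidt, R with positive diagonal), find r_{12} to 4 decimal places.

r_{12} = -5.4272

c_1 = (1, -3, 1); ‖c_1‖ = 3.3166, so q_1 = (0.3015, -0.9045, 0.3015).
r_{12} = q_1·c_2 = -5.4272.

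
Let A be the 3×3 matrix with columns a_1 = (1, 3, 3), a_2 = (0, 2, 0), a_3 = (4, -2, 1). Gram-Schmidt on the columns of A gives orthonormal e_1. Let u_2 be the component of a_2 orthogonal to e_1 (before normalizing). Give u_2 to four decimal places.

u_2 = (-0.3158, 1.0526, -0.9474)

a_1 = (1, 3, 3); ‖a_1‖ = 4.3589, so e_1 = (0.2294, 0.6882, 0.6882).
e_1·a_2 = 0.2294·0 + 0.6882·2 + 0.6882·0 = 1.3765.
u_2 = a_2 − 1.3765·e_1 = (-0.3158, 1.0526, -0.9474).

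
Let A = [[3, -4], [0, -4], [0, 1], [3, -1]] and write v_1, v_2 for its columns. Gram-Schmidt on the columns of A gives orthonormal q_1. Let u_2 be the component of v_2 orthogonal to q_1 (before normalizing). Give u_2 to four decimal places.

u_2 = (-1.5000, -4.0000, 1.0000, 1.5000)

v_1 = (3, 0, 0, 3); ‖v_1‖ = 4.2426, so q_1 = (0.7071, 0.0000, 0.0000, 0.7071).
q_1·v_2 = 0.7071·(-4) + 0.0000·(-4) + 0.0000·1 + 0.7071·(-1) = -3.5355.
u_2 = v_2 + 3.5355·q_1 = (-1.5000, -4.0000, 1.0000, 1.5000).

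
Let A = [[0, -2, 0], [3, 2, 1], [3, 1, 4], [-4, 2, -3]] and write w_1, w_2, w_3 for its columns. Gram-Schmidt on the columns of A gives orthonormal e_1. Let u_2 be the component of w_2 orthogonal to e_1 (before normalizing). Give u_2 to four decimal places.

u_2 = (-2.0000, 1.9118, 0.9118, 2.1176)

w_1 = (0, 3, 3, -4); ‖w_1‖ = 5.8310, so e_1 = (0.0000, 0.5145, 0.5145, -0.6860).
e_1·w_2 = 0.0000·(-2) + 0.5145·2 + 0.5145·1 + (-0.6860)·2 = 0.1715.
u_2 = w_2 − 0.1715·e_1 = (-2.0000, 1.9118, 0.9118, 2.1176).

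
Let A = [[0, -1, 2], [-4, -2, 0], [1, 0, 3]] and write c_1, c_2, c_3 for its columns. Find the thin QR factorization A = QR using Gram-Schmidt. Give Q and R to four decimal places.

e_1 = c_1/‖c_1‖ = (0, -4, 1)/4.1231 = (0.0000, -0.9701, 0.2425).
r_{12} = e_1·c_2 = 1.9403.
u_2 = c_2 − 1.9403·e_1 = (-1.0000, -0.1176, -0.4706).
‖u_2‖ = 1.1114, so e_2 = (-0.8997, -0.1059, -0.4234).
r_{13} = e_1·c_3 = 0.7276; r_{23} = e_2·c_3 = -3.0697.
u_3 = c_3 − 0.7276·e_1 + 3.0697·e_2 = (-0.7619, 0.3810, 1.5238).
‖u_3‖ = 1.7457, so e_3 = (-0.4364, 0.2182, 0.8729).

Q = [[0.0000, -0.8997, -0.4364], [-0.9701, -0.1059, 0.2182], [0.2425, -0.4234, 0.8729]], R = [[4.1231, 1.9403, 0.7276], [0.0000, 1.1114, -3.0697], [0.0000, 0.0000, 1.7457]]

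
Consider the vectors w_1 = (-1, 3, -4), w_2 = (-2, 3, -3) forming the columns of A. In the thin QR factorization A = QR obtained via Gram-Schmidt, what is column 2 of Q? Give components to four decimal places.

e_2 = (-0.8673, 0.2692, 0.4187)

w_1 = (-1, 3, -4); ‖w_1‖ = 5.0990, so e_1 = (-0.1961, 0.5883, -0.7845).
e_1·w_2 = (-0.1961)·(-2) + 0.5883·3 + (-0.7845)·(-3) = 4.5107.
u_2 = w_2 − 4.5107·e_1 = (-1.1154, 0.3462, 0.5385).
‖u_2‖ = 1.2860, so e_2 = (-0.8673, 0.2692, 0.4187).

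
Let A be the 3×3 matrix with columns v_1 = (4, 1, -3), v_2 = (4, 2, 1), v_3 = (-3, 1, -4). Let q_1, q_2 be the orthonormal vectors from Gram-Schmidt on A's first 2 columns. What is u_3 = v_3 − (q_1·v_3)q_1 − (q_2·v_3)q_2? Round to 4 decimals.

v_1 = (4, 1, -3); ‖v_1‖ = 5.0990, so q_1 = (0.7845, 0.1961, -0.5883).
q_1·v_2 = 0.7845·4 + 0.1961·2 + (-0.5883)·1 = 2.9417.
u_2 = v_2 − 2.9417·q_1 = (1.6923, 1.4231, 2.7308).
‖u_2‖ = 3.5137, so q_2 = (0.4816, 0.4050, 0.7772).
q_1·v_3 = 0.7845·(-3) + 0.1961·1 + (-0.5883)·(-4) = 0.1961; q_2·v_3 = 0.4816·(-3) + 0.4050·1 + 0.7772·(-4) = -4.1486.
u_3 = v_3 − 0.1961·q_1 + 4.1486·q_2 = (-1.1558, 2.6417, -0.6604).

u_3 = (-1.1558, 2.6417, -0.6604)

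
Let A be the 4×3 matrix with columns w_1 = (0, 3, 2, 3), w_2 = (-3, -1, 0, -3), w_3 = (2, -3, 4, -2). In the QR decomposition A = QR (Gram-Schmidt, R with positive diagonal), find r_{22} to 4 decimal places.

r_{22} = 3.5291

q_1 = w_1/‖w_1‖ = (0, 3, 2, 3)/4.6904 = (0.0000, 0.6396, 0.4264, 0.6396).
r_{12} = q_1·w_2 = -2.5584.
u_2 = w_2 + 2.5584·q_1 = (-3.0000, 0.6364, 1.0909, -1.3636).
r_{22} = ‖u_2‖ = 3.5291.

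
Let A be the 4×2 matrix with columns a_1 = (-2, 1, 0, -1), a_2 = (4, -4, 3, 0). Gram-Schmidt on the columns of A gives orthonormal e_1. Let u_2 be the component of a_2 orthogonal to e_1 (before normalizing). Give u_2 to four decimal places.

a_1 = (-2, 1, 0, -1); ‖a_1‖ = 2.4495, so e_1 = (-0.8165, 0.4082, 0.0000, -0.4082).
e_1·a_2 = (-0.8165)·4 + 0.4082·(-4) + 0.0000·3 + (-0.4082)·0 = -4.8990.
u_2 = a_2 + 4.8990·e_1 = (0.0000, -2.0000, 3.0000, -2.0000).

u_2 = (0.0000, -2.0000, 3.0000, -2.0000)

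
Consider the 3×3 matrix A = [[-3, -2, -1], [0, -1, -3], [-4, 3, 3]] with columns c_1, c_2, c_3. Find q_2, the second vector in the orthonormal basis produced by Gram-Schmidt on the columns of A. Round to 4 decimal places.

q_1 = c_1/‖c_1‖ = (-3, 0, -4)/5.0000 = (-0.6000, 0.0000, -0.8000).
r_{12} = q_1·c_2 = -1.2000.
u_2 = c_2 + 1.2000·q_1 = (-2.7200, -1.0000, 2.0400).
‖u_2‖ = 3.5440, so q_2 = (-0.7675, -0.2822, 0.5756).

q_2 = (-0.7675, -0.2822, 0.5756)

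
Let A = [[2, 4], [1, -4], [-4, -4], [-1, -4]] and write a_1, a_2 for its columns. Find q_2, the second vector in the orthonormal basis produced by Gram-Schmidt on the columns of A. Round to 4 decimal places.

q_2 = (0.2957, -0.8278, 0.0591, -0.4730)

a_1 = (2, 1, -4, -1); ‖a_1‖ = 4.6904, so q_1 = (0.4264, 0.2132, -0.8528, -0.2132).
q_1·a_2 = 0.4264·4 + 0.2132·(-4) + (-0.8528)·(-4) + (-0.2132)·(-4) = 5.1168.
u_2 = a_2 − 5.1168·q_1 = (1.8182, -5.0909, 0.3636, -2.9091).
‖u_2‖ = 6.1496, so q_2 = (0.2957, -0.8278, 0.0591, -0.4730).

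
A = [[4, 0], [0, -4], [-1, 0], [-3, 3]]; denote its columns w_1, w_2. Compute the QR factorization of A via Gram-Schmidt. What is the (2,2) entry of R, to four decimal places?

r_{22} = 4.6781

w_1 = (4, 0, -1, -3); ‖w_1‖ = 5.0990, so e_1 = (0.7845, 0.0000, -0.1961, -0.5883).
e_1·w_2 = 0.7845·0 + 0.0000·(-4) + (-0.1961)·0 + (-0.5883)·3 = -1.7650.
u_2 = w_2 + 1.7650·e_1 = (1.3846, -4.0000, -0.3462, 1.9615).
r_{22} = ‖u_2‖ = 4.6781.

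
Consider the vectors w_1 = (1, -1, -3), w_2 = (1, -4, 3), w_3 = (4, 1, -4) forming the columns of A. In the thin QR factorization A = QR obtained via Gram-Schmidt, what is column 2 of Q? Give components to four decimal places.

q_1 = w_1/‖w_1‖ = (1, -1, -3)/3.3166 = (0.3015, -0.3015, -0.9045).
r_{12} = q_1·w_2 = -1.2060.
u_2 = w_2 + 1.2060·q_1 = (1.3636, -4.3636, 1.9091).
‖u_2‖ = 4.9543, so q_2 = (0.2752, -0.8808, 0.3853).

q_2 = (0.2752, -0.8808, 0.3853)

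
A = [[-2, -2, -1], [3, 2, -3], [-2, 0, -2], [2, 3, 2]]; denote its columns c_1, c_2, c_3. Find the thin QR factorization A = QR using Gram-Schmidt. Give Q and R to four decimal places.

Q = [[-0.4364, -0.2171, -0.1863], [0.6547, -0.1303, -0.7309], [-0.4364, 0.6948, -0.5470], [0.4364, 0.6731, 0.3631]], R = [[4.5826, 3.4915, 0.2182], [0.0000, 2.1931, 0.5646], [0.0000, 0.0000, 4.1992]]

q_1 = c_1/‖c_1‖ = (-2, 3, -2, 2)/4.5826 = (-0.4364, 0.6547, -0.4364, 0.4364).
r_{12} = q_1·c_2 = 3.4915.
u_2 = c_2 − 3.4915·q_1 = (-0.4762, -0.2857, 1.5238, 1.4762).
‖u_2‖ = 2.1931, so q_2 = (-0.2171, -0.1303, 0.6948, 0.6731).
r_{13} = q_1·c_3 = 0.2182; r_{23} = q_2·c_3 = 0.5646.
u_3 = c_3 − 0.2182·q_1 − 0.5646·q_2 = (-0.7822, -3.0693, -2.2970, 1.5248).
‖u_3‖ = 4.1992, so q_3 = (-0.1863, -0.7309, -0.5470, 0.3631).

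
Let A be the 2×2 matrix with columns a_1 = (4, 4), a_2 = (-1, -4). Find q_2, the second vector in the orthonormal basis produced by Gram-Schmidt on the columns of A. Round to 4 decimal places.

q_2 = (0.7071, -0.7071)

a_1 = (4, 4); ‖a_1‖ = 5.6569, so q_1 = (0.7071, 0.7071).
q_1·a_2 = 0.7071·(-1) + 0.7071·(-4) = -3.5355.
u_2 = a_2 + 3.5355·q_1 = (1.5000, -1.5000).
‖u_2‖ = 2.1213, so q_2 = (0.7071, -0.7071).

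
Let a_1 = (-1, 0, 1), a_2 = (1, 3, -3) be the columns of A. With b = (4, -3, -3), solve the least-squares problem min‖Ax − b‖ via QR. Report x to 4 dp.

e_1 = a_1/‖a_1‖ = (-1, 0, 1)/1.4142 = (-0.7071, 0.0000, 0.7071).
r_{12} = e_1·a_2 = -2.8284.
u_2 = a_2 + 2.8284·e_1 = (-1.0000, 3.0000, -1.0000).
‖u_2‖ = 3.3166, so e_2 = (-0.3015, 0.9045, -0.3015).
Qᵀb = (-4.9497, -3.0151).
Back-substitute: x_2 = -3.0151/3.3166 = -0.9091.
x_1 = (-4.9497 + 2.8284·(-0.9091))/1.4142 = -5.3182.

x = (-5.3182, -0.9091)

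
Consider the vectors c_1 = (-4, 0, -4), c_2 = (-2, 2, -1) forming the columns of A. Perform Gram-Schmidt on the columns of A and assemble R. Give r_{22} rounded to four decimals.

r_{22} = 2.1213

e_1 = c_1/‖c_1‖ = (-4, 0, -4)/5.6569 = (-0.7071, 0.0000, -0.7071).
r_{12} = e_1·c_2 = 2.1213.
u_2 = c_2 − 2.1213·e_1 = (-0.5000, 2.0000, 0.5000).
r_{22} = ‖u_2‖ = 2.1213.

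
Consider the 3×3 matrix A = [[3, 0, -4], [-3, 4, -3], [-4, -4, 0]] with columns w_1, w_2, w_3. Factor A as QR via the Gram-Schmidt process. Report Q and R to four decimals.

w_1 = (3, -3, -4); ‖w_1‖ = 5.8310, so e_1 = (0.5145, -0.5145, -0.6860).
e_1·w_2 = 0.5145·0 + (-0.5145)·4 + (-0.6860)·(-4) = 0.6860.
u_2 = w_2 − 0.6860·e_1 = (-0.3529, 4.3529, -3.5294).
‖u_2‖ = 5.6151, so e_2 = (-0.0629, 0.7752, -0.6286).
e_1·w_3 = 0.5145·(-4) + (-0.5145)·(-3) + (-0.6860)·0 = -0.5145; e_2·w_3 = (-0.0629)·(-4) + 0.7752·(-3) + (-0.6286)·0 = -2.0742.
u_3 = w_3 + 0.5145·e_1 + 2.0742·e_2 = (-3.8657, -1.6567, -1.6567).
‖u_3‖ = 4.5203, so e_3 = (-0.8552, -0.3665, -0.3665).

Q = [[0.5145, -0.0629, -0.8552], [-0.5145, 0.7752, -0.3665], [-0.6860, -0.6286, -0.3665]], R = [[5.8310, 0.6860, -0.5145], [0.0000, 5.6151, -2.0742], [0.0000, 0.0000, 4.5203]]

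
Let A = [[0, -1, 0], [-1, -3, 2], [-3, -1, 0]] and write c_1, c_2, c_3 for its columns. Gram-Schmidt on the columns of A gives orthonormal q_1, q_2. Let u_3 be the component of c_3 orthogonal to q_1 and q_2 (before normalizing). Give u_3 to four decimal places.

u_3 = (-0.6486, 0.2432, -0.0811)

c_1 = (0, -1, -3); ‖c_1‖ = 3.1623, so q_1 = (0.0000, -0.3162, -0.9487).
q_1·c_2 = 0.0000·(-1) + (-0.3162)·(-3) + (-0.9487)·(-1) = 1.8974.
u_2 = c_2 − 1.8974·q_1 = (-1.0000, -2.4000, 0.8000).
‖u_2‖ = 2.7203, so q_2 = (-0.3676, -0.8823, 0.2941).
q_1·c_3 = 0.0000·0 + (-0.3162)·2 + (-0.9487)·0 = -0.6325; q_2·c_3 = (-0.3676)·0 + (-0.8823)·2 + 0.2941·0 = -1.7645.
u_3 = c_3 + 0.6325·q_1 + 1.7645·q_2 = (-0.6486, 0.2432, -0.0811).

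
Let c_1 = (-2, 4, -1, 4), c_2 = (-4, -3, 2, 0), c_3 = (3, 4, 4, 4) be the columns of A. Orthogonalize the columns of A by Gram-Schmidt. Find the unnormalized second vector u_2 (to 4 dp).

u_2 = (-4.3243, -2.3514, 1.8378, 0.6486)

e_1 = c_1/‖c_1‖ = (-2, 4, -1, 4)/6.0828 = (-0.3288, 0.6576, -0.1644, 0.6576).
r_{12} = e_1·c_2 = -0.9864.
u_2 = c_2 + 0.9864·e_1 = (-4.3243, -2.3514, 1.8378, 0.6486).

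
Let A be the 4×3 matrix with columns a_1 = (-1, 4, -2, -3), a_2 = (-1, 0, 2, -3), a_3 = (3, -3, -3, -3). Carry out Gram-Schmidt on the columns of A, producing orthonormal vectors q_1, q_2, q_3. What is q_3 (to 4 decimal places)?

q_1 = a_1/‖a_1‖ = (-1, 4, -2, -3)/5.4772 = (-0.1826, 0.7303, -0.3651, -0.5477).
r_{12} = q_1·a_2 = 1.0954.
u_2 = a_2 − 1.0954·q_1 = (-0.8000, -0.8000, 2.4000, -2.4000).
‖u_2‖ = 3.5777, so q_2 = (-0.2236, -0.2236, 0.6708, -0.6708).
r_{13} = q_1·a_3 = 0.0000; r_{23} = q_2·a_3 = 0.0000.
u_3 = a_3 − 0.0000·q_1 + 0.0000·q_2 = (3.0000, -3.0000, -3.0000, -3.0000).
‖u_3‖ = 6.0000, so q_3 = (0.5000, -0.5000, -0.5000, -0.5000).

q_3 = (0.5000, -0.5000, -0.5000, -0.5000)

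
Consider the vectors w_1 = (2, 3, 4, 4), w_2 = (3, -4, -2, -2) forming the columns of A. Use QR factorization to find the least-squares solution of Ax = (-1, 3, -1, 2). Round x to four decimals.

x = (-0.0110, -0.5225)

w_1 = (2, 3, 4, 4); ‖w_1‖ = 6.7082, so e_1 = (0.2981, 0.4472, 0.5963, 0.5963).
e_1·w_2 = 0.2981·3 + 0.4472·(-4) + 0.5963·(-2) + 0.5963·(-2) = -3.2796.
u_2 = w_2 + 3.2796·e_1 = (3.9778, -2.5333, -0.0444, -0.0444).
‖u_2‖ = 4.7164, so e_2 = (0.8434, -0.5371, -0.0094, -0.0094).
Qᵀb = (1.6398, -2.4642).
Back-substitute: x_2 = -2.4642/4.7164 = -0.5225.
x_1 = (1.6398 + 3.2796·(-0.5225))/6.7082 = -0.0110.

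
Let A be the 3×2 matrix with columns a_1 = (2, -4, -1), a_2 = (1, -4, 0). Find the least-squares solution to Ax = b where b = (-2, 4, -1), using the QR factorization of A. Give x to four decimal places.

x = (0.0303, -1.0909)

q_1 = a_1/‖a_1‖ = (2, -4, -1)/4.5826 = (0.4364, -0.8729, -0.2182).
r_{12} = q_1·a_2 = 3.9279.
u_2 = a_2 − 3.9279·q_1 = (-0.7143, -0.5714, 0.8571).
‖u_2‖ = 1.2536, so q_2 = (-0.5698, -0.4558, 0.6838).
Qᵀb = (-4.1461, -1.3675).
Back-substitute: x_2 = -1.3675/1.2536 = -1.0909.
x_1 = (-4.1461 − 3.9279·(-1.0909))/4.5826 = 0.0303.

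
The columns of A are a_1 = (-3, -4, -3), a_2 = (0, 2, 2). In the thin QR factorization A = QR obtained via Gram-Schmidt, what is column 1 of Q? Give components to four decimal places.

a_1 = (-3, -4, -3); ‖a_1‖ = 5.8310, so e_1 = (-0.5145, -0.6860, -0.5145).

e_1 = (-0.5145, -0.6860, -0.5145)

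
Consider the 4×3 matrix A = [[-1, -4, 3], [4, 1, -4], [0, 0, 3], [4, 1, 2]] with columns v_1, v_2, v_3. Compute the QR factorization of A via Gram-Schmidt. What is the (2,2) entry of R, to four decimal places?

r_{22} = 3.6927

e_1 = v_1/‖v_1‖ = (-1, 4, 0, 4)/5.7446 = (-0.1741, 0.6963, 0.0000, 0.6963).
r_{12} = e_1·v_2 = 2.0889.
u_2 = v_2 − 2.0889·e_1 = (-3.6364, -0.4545, 0.0000, -0.4545).
r_{22} = ‖u_2‖ = 3.6927.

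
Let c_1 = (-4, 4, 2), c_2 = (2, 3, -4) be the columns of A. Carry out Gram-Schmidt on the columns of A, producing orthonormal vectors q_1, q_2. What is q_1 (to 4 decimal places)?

q_1 = (-0.6667, 0.6667, 0.3333)

q_1 = c_1/‖c_1‖ = (-4, 4, 2)/6.0000 = (-0.6667, 0.6667, 0.3333).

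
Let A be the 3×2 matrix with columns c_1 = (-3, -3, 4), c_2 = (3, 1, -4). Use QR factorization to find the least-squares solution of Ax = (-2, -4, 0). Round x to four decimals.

c_1 = (-3, -3, 4); ‖c_1‖ = 5.8310, so q_1 = (-0.5145, -0.5145, 0.6860).
q_1·c_2 = (-0.5145)·3 + (-0.5145)·1 + 0.6860·(-4) = -4.8020.
u_2 = c_2 + 4.8020·q_1 = (0.5294, -1.4706, -0.7059).
‖u_2‖ = 1.7150, so q_2 = (0.3087, -0.8575, -0.4116).
Qᵀb = (3.0870, 2.8126).
Back-substitute: x_2 = 2.8126/1.7150 = 1.6400.
x_1 = (3.0870 + 4.8020·1.6400)/5.8310 = 1.8800.

x = (1.8800, 1.6400)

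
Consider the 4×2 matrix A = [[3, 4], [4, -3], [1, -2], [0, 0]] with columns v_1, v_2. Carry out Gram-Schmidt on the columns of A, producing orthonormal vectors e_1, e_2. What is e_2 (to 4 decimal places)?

e_1 = v_1/‖v_1‖ = (3, 4, 1, 0)/5.0990 = (0.5883, 0.7845, 0.1961, 0.0000).
r_{12} = e_1·v_2 = -0.3922.
u_2 = v_2 + 0.3922·e_1 = (4.2308, -2.6923, -1.9231, 0.0000).
‖u_2‖ = 5.3709, so e_2 = (0.7877, -0.5013, -0.3581, 0.0000).

e_2 = (0.7877, -0.5013, -0.3581, 0.0000)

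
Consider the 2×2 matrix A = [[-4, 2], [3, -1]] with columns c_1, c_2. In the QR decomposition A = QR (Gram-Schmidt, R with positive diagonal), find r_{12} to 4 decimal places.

r_{12} = -2.2000

e_1 = c_1/‖c_1‖ = (-4, 3)/5.0000 = (-0.8000, 0.6000).
r_{12} = e_1·c_2 = -2.2000.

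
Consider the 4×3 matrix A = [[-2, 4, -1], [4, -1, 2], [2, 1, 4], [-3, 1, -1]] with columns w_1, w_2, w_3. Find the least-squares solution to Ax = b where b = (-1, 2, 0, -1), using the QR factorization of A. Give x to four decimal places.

x = (0.5253, -0.0461, -0.2350)

q_1 = w_1/‖w_1‖ = (-2, 4, 2, -3)/5.7446 = (-0.3482, 0.6963, 0.3482, -0.5222).
r_{12} = q_1·w_2 = -2.2630.
u_2 = w_2 + 2.2630·q_1 = (3.2121, 0.5758, 1.7879, -0.1818).
‖u_2‖ = 3.7254, so q_2 = (0.8622, 0.1545, 0.4799, -0.0488).
r_{13} = q_1·w_3 = 3.6556; r_{23} = q_2·w_3 = 1.4153.
u_3 = w_3 − 3.6556·q_1 − 1.4153·q_2 = (-0.9476, -0.7642, 2.0480, 0.9782).
‖u_3‖ = 2.5755, so q_3 = (-0.3679, -0.2967, 0.7952, 0.3798).
Qᵀb = (2.2630, -0.5043, -0.6053).
Back-substitute: x_3 = -0.6053/2.5755 = -0.2350.
x_2 = (-0.5043 − 1.4153·(-0.2350))/3.7254 = -0.0461.
x_1 = (2.2630 + 2.2630·(-0.0461) − 3.6556·(-0.2350))/5.7446 = 0.5253.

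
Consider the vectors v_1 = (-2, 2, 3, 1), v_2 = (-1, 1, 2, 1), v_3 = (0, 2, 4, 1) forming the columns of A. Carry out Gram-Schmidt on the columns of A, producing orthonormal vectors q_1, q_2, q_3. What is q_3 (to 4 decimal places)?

q_3 = (0.7379, 0.3162, 0.4216, -0.4216)

v_1 = (-2, 2, 3, 1); ‖v_1‖ = 4.2426, so q_1 = (-0.4714, 0.4714, 0.7071, 0.2357).
q_1·v_2 = (-0.4714)·(-1) + 0.4714·1 + 0.7071·2 + 0.2357·1 = 2.5927.
u_2 = v_2 − 2.5927·q_1 = (0.2222, -0.2222, 0.1667, 0.3889).
‖u_2‖ = 0.5270, so q_2 = (0.4216, -0.4216, 0.3162, 0.7379).
q_1·v_3 = (-0.4714)·0 + 0.4714·2 + 0.7071·4 + 0.2357·1 = 4.0069; q_2·v_3 = 0.4216·0 + (-0.4216)·2 + 0.3162·4 + 0.7379·1 = 1.1595.
u_3 = v_3 − 4.0069·q_1 − 1.1595·q_2 = (1.4000, 0.6000, 0.8000, -0.8000).
‖u_3‖ = 1.8974, so q_3 = (0.7379, 0.3162, 0.4216, -0.4216).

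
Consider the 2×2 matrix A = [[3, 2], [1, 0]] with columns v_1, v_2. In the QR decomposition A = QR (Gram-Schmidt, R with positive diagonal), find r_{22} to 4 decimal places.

r_{22} = 0.6325

v_1 = (3, 1); ‖v_1‖ = 3.1623, so e_1 = (0.9487, 0.3162).
e_1·v_2 = 0.9487·2 + 0.3162·0 = 1.8974.
u_2 = v_2 − 1.8974·e_1 = (0.2000, -0.6000).
r_{22} = ‖u_2‖ = 0.6325.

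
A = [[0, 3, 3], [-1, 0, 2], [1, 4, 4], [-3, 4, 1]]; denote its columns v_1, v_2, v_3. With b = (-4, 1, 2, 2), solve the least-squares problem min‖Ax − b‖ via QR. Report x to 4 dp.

v_1 = (0, -1, 1, -3); ‖v_1‖ = 3.3166, so e_1 = (0.0000, -0.3015, 0.3015, -0.9045).
e_1·v_2 = 0.0000·3 + (-0.3015)·0 + 0.3015·4 + (-0.9045)·4 = -2.4121.
u_2 = v_2 + 2.4121·e_1 = (3.0000, -0.7273, 4.7273, 1.8182).
‖u_2‖ = 5.9314, so e_2 = (0.5058, -0.1226, 0.7970, 0.3065).
e_1·v_3 = 0.0000·3 + (-0.3015)·2 + 0.3015·4 + (-0.9045)·1 = -0.3015; e_2·v_3 = 0.5058·3 + (-0.1226)·2 + 0.7970·4 + 0.3065·1 = 4.7666.
u_3 = v_3 + 0.3015·e_1 − 4.7666·e_2 = (0.5891, 2.4935, 0.2920, -0.7339).
‖u_3‖ = 2.6812, so e_3 = (0.2197, 0.9300, 0.1089, -0.2737).
Qᵀb = (-1.5076, 0.0613, -0.2785).
Back-substitute: x_3 = -0.2785/2.6812 = -0.1039.
x_2 = (0.0613 − 4.7666·(-0.1039))/5.9314 = 0.0938.
x_1 = (-1.5076 + 2.4121·0.0938 + 0.3015·(-0.1039))/3.3166 = -0.3958.

x = (-0.3958, 0.0938, -0.1039)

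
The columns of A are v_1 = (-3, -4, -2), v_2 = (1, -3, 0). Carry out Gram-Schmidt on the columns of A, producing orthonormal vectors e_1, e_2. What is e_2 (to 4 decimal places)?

e_2 = (0.7193, -0.6551, 0.2312)

e_1 = v_1/‖v_1‖ = (-3, -4, -2)/5.3852 = (-0.5571, -0.7428, -0.3714).
r_{12} = e_1·v_2 = 1.6713.
u_2 = v_2 − 1.6713·e_1 = (1.9310, -1.7586, 0.6207).
‖u_2‖ = 2.6846, so e_2 = (0.7193, -0.6551, 0.2312).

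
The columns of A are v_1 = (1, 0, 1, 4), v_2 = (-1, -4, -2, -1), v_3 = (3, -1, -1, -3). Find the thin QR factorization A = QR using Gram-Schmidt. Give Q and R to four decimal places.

Q = [[0.2357, -0.1392, 0.9609], [0.0000, -0.9110, -0.1491], [0.2357, -0.3669, -0.0711], [0.9428, 0.1265, -0.2224]], R = [[4.2426, -1.6499, -2.3570], [0.0000, 4.3906, 0.4808], [0.0000, 0.0000, 3.7700]]

v_1 = (1, 0, 1, 4); ‖v_1‖ = 4.2426, so e_1 = (0.2357, 0.0000, 0.2357, 0.9428).
e_1·v_2 = 0.2357·(-1) + 0.0000·(-4) + 0.2357·(-2) + 0.9428·(-1) = -1.6499.
u_2 = v_2 + 1.6499·e_1 = (-0.6111, -4.0000, -1.6111, 0.5556).
‖u_2‖ = 4.3906, so e_2 = (-0.1392, -0.9110, -0.3669, 0.1265).
e_1·v_3 = 0.2357·3 + 0.0000·(-1) + 0.2357·(-1) + 0.9428·(-3) = -2.3570; e_2·v_3 = (-0.1392)·3 + (-0.9110)·(-1) + (-0.3669)·(-1) + 0.1265·(-3) = 0.4808.
u_3 = v_3 + 2.3570·e_1 − 0.4808·e_2 = (3.6225, -0.5620, -0.2680, -0.8386).
‖u_3‖ = 3.7700, so e_3 = (0.9609, -0.1491, -0.0711, -0.2224).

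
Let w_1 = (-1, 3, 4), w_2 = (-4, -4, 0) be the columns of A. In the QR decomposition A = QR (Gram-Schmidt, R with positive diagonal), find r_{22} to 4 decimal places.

q_1 = w_1/‖w_1‖ = (-1, 3, 4)/5.0990 = (-0.1961, 0.5883, 0.7845).
r_{12} = q_1·w_2 = -1.5689.
u_2 = w_2 + 1.5689·q_1 = (-4.3077, -3.0769, 1.2308).
r_{22} = ‖u_2‖ = 5.4349.

r_{22} = 5.4349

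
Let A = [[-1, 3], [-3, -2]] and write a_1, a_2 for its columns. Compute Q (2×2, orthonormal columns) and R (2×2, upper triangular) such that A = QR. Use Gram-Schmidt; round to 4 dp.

e_1 = a_1/‖a_1‖ = (-1, -3)/3.1623 = (-0.3162, -0.9487).
r_{12} = e_1·a_2 = 0.9487.
u_2 = a_2 − 0.9487·e_1 = (3.3000, -1.1000).
‖u_2‖ = 3.4785, so e_2 = (0.9487, -0.3162).

Q = [[-0.3162, 0.9487], [-0.9487, -0.3162]], R = [[3.1623, 0.9487], [0.0000, 3.4785]]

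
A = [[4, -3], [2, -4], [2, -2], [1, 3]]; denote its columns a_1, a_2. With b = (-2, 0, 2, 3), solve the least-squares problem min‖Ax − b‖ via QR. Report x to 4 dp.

x = (0.3792, 0.4990)

a_1 = (4, 2, 2, 1); ‖a_1‖ = 5.0000, so q_1 = (0.8000, 0.4000, 0.4000, 0.2000).
q_1·a_2 = 0.8000·(-3) + 0.4000·(-4) + 0.4000·(-2) + 0.2000·3 = -4.2000.
u_2 = a_2 + 4.2000·q_1 = (0.3600, -2.3200, -0.3200, 3.8400).
‖u_2‖ = 4.5122, so q_2 = (0.0798, -0.5142, -0.0709, 0.8510).
Qᵀb = (-0.2000, 2.2517).
Back-substitute: x_2 = 2.2517/4.5122 = 0.4990.
x_1 = (-0.2000 + 4.2000·0.4990)/5.0000 = 0.3792.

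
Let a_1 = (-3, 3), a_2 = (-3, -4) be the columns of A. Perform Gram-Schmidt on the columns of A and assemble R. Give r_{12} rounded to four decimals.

r_{12} = -0.7071

q_1 = a_1/‖a_1‖ = (-3, 3)/4.2426 = (-0.7071, 0.7071).
r_{12} = q_1·a_2 = -0.7071.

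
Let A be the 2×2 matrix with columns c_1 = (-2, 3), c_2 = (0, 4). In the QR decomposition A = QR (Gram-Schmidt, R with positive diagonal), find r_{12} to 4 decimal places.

r_{12} = 3.3282

c_1 = (-2, 3); ‖c_1‖ = 3.6056, so e_1 = (-0.5547, 0.8321).
r_{12} = e_1·c_2 = 3.3282.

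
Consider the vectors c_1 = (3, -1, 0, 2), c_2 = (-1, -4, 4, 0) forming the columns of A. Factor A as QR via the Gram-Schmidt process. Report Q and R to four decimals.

c_1 = (3, -1, 0, 2); ‖c_1‖ = 3.7417, so e_1 = (0.8018, -0.2673, 0.0000, 0.5345).
e_1·c_2 = 0.8018·(-1) + (-0.2673)·(-4) + 0.0000·4 + 0.5345·0 = 0.2673.
u_2 = c_2 − 0.2673·e_1 = (-1.2143, -3.9286, 4.0000, -0.1429).
‖u_2‖ = 5.7383, so e_2 = (-0.2116, -0.6846, 0.6971, -0.0249).

Q = [[0.8018, -0.2116], [-0.2673, -0.6846], [0.0000, 0.6971], [0.5345, -0.0249]], R = [[3.7417, 0.2673], [0.0000, 5.7383]]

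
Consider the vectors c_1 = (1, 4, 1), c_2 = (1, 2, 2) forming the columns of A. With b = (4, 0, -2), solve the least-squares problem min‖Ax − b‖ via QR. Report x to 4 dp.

c_1 = (1, 4, 1); ‖c_1‖ = 4.2426, so e_1 = (0.2357, 0.9428, 0.2357).
e_1·c_2 = 0.2357·1 + 0.9428·2 + 0.2357·2 = 2.5927.
u_2 = c_2 − 2.5927·e_1 = (0.3889, -0.4444, 1.3889).
‖u_2‖ = 1.5092, so e_2 = (0.2577, -0.2945, 0.9203).
Qᵀb = (0.4714, -0.8098).
Back-substitute: x_2 = -0.8098/1.5092 = -0.5366.
x_1 = (0.4714 − 2.5927·(-0.5366))/4.2426 = 0.4390.

x = (0.4390, -0.5366)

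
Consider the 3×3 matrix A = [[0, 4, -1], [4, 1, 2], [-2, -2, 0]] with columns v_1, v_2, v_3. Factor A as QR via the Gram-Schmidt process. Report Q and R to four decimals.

v_1 = (0, 4, -2); ‖v_1‖ = 4.4721, so e_1 = (0.0000, 0.8944, -0.4472).
e_1·v_2 = 0.0000·4 + 0.8944·1 + (-0.4472)·(-2) = 1.7889.
u_2 = v_2 − 1.7889·e_1 = (4.0000, -0.6000, -1.2000).
‖u_2‖ = 4.2190, so e_2 = (0.9481, -0.1422, -0.2844).
e_1·v_3 = 0.0000·(-1) + 0.8944·2 + (-0.4472)·0 = 1.7889; e_2·v_3 = 0.9481·(-1) + (-0.1422)·2 + (-0.2844)·0 = -1.2325.
u_3 = v_3 − 1.7889·e_1 + 1.2325·e_2 = (0.1685, 0.2247, 0.4494).
‖u_3‖ = 0.5300, so e_3 = (0.3180, 0.4240, 0.8480).

Q = [[0.0000, 0.9481, 0.3180], [0.8944, -0.1422, 0.4240], [-0.4472, -0.2844, 0.8480]], R = [[4.4721, 1.7889, 1.7889], [0.0000, 4.2190, -1.2325], [0.0000, 0.0000, 0.5300]]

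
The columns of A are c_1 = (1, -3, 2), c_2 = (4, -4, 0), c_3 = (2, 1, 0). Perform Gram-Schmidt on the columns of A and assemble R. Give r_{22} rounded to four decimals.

r_{22} = 3.7033

c_1 = (1, -3, 2); ‖c_1‖ = 3.7417, so e_1 = (0.2673, -0.8018, 0.5345).
e_1·c_2 = 0.2673·4 + (-0.8018)·(-4) + 0.5345·0 = 4.2762.
u_2 = c_2 − 4.2762·e_1 = (2.8571, -0.5714, -2.2857).
r_{22} = ‖u_2‖ = 3.7033.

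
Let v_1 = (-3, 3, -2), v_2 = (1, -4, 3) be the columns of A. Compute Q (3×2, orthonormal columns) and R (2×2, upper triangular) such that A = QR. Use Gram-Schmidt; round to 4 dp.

v_1 = (-3, 3, -2); ‖v_1‖ = 4.6904, so q_1 = (-0.6396, 0.6396, -0.4264).
q_1·v_2 = (-0.6396)·1 + 0.6396·(-4) + (-0.4264)·3 = -4.4772.
u_2 = v_2 + 4.4772·q_1 = (-1.8636, -1.1364, 1.0909).
‖u_2‖ = 2.4402, so q_2 = (-0.7637, -0.4657, 0.4471).

Q = [[-0.6396, -0.7637], [0.6396, -0.4657], [-0.4264, 0.4471]], R = [[4.6904, -4.4772], [0.0000, 2.4402]]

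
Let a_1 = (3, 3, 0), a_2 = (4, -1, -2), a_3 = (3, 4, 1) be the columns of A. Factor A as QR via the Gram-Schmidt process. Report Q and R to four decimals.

a_1 = (3, 3, 0); ‖a_1‖ = 4.2426, so q_1 = (0.7071, 0.7071, 0.0000).
q_1·a_2 = 0.7071·4 + 0.7071·(-1) + 0.0000·(-2) = 2.1213.
u_2 = a_2 − 2.1213·q_1 = (2.5000, -2.5000, -2.0000).
‖u_2‖ = 4.0620, so q_2 = (0.6155, -0.6155, -0.4924).
q_1·a_3 = 0.7071·3 + 0.7071·4 + 0.0000·1 = 4.9497; q_2·a_3 = 0.6155·3 + (-0.6155)·4 + (-0.4924)·1 = -1.1078.
u_3 = a_3 − 4.9497·q_1 + 1.1078·q_2 = (0.1818, -0.1818, 0.4545).
‖u_3‖ = 0.5222, so q_3 = (0.3482, -0.3482, 0.8704).

Q = [[0.7071, 0.6155, 0.3482], [0.7071, -0.6155, -0.3482], [0.0000, -0.4924, 0.8704]], R = [[4.2426, 2.1213, 4.9497], [0.0000, 4.0620, -1.1078], [0.0000, 0.0000, 0.5222]]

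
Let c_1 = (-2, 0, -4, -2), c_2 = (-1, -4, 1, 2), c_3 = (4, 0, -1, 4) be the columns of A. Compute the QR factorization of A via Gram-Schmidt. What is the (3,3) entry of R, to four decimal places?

r_{33} = 5.1962

e_1 = c_1/‖c_1‖ = (-2, 0, -4, -2)/4.8990 = (-0.4082, 0.0000, -0.8165, -0.4082).
r_{12} = e_1·c_2 = -1.2247.
u_2 = c_2 + 1.2247·e_1 = (-1.5000, -4.0000, 0.0000, 1.5000).
‖u_2‖ = 4.5277, so e_2 = (-0.3313, -0.8835, 0.0000, 0.3313).
r_{13} = e_1·c_3 = -2.4495; r_{23} = e_2·c_3 = 0.0000.
u_3 = c_3 + 2.4495·e_1 + 0.0000·e_2 = (3.0000, 0.0000, -3.0000, 3.0000).
r_{33} = ‖u_3‖ = 5.1962.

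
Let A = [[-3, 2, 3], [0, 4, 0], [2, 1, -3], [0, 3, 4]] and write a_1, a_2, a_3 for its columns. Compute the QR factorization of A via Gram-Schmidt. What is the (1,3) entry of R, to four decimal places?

a_1 = (-3, 0, 2, 0); ‖a_1‖ = 3.6056, so q_1 = (-0.8321, 0.0000, 0.5547, 0.0000).
r_{13} = q_1·a_3 = -4.1603.

r_{13} = -4.1603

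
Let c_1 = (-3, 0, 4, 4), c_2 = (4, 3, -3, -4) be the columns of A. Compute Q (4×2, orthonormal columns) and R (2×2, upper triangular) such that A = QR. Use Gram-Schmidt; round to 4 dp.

Q = [[-0.4685, 0.3239], [0.0000, 0.9055], [0.6247, 0.2724], [0.6247, -0.0294]], R = [[6.4031, -6.2470], [0.0000, 3.3129]]

q_1 = c_1/‖c_1‖ = (-3, 0, 4, 4)/6.4031 = (-0.4685, 0.0000, 0.6247, 0.6247).
r_{12} = q_1·c_2 = -6.2470.
u_2 = c_2 + 6.2470·q_1 = (1.0732, 3.0000, 0.9024, -0.0976).
‖u_2‖ = 3.3129, so q_2 = (0.3239, 0.9055, 0.2724, -0.0294).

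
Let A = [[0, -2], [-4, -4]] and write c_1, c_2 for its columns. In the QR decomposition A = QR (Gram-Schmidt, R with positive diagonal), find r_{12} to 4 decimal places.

c_1 = (0, -4); ‖c_1‖ = 4.0000, so q_1 = (0.0000, -1.0000).
r_{12} = q_1·c_2 = 4.0000.

r_{12} = 4.0000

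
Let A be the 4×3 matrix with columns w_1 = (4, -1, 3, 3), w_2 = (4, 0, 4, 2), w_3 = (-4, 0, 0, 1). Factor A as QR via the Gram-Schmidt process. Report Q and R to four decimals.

w_1 = (4, -1, 3, 3); ‖w_1‖ = 5.9161, so q_1 = (0.6761, -0.1690, 0.5071, 0.5071).
q_1·w_2 = 0.6761·4 + (-0.1690)·0 + 0.5071·4 + 0.5071·2 = 5.7470.
u_2 = w_2 − 5.7470·q_1 = (0.1143, 0.9714, 1.0857, -0.9143).
‖u_2‖ = 1.7238, so q_2 = (0.0663, 0.5635, 0.6298, -0.5304).
q_1·w_3 = 0.6761·(-4) + (-0.1690)·0 + 0.5071·0 + 0.5071·1 = -2.1974; q_2·w_3 = 0.0663·(-4) + 0.5635·0 + 0.6298·0 + (-0.5304)·1 = -0.7956.
u_3 = w_3 + 2.1974·q_1 + 0.7956·q_2 = (-2.4615, 0.0769, 1.6154, 1.6923).
‖u_3‖ = 3.3968, so q_3 = (-0.7247, 0.0226, 0.4756, 0.4982).

Q = [[0.6761, 0.0663, -0.7247], [-0.1690, 0.5635, 0.0226], [0.5071, 0.6298, 0.4756], [0.5071, -0.5304, 0.4982]], R = [[5.9161, 5.7470, -2.1974], [0.0000, 1.7238, -0.7956], [0.0000, 0.0000, 3.3968]]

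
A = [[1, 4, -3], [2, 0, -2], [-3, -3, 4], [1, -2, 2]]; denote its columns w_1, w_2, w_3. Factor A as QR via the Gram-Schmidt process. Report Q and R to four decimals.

Q = [[0.2582, 0.7140, 0.3752], [0.5164, -0.3206, -0.5531], [-0.7746, -0.1749, 0.0043], [0.2582, -0.5974, 0.7439]], R = [[3.8730, 2.8402, -4.3894], [0.0000, 4.5753, -3.3950], [0.0000, 0.0000, 1.4856]]

w_1 = (1, 2, -3, 1); ‖w_1‖ = 3.8730, so q_1 = (0.2582, 0.5164, -0.7746, 0.2582).
q_1·w_2 = 0.2582·4 + 0.5164·0 + (-0.7746)·(-3) + 0.2582·(-2) = 2.8402.
u_2 = w_2 − 2.8402·q_1 = (3.2667, -1.4667, -0.8000, -2.7333).
‖u_2‖ = 4.5753, so q_2 = (0.7140, -0.3206, -0.1749, -0.5974).
q_1·w_3 = 0.2582·(-3) + 0.5164·(-2) + (-0.7746)·4 + 0.2582·2 = -4.3894; q_2·w_3 = 0.7140·(-3) + (-0.3206)·(-2) + (-0.1749)·4 + (-0.5974)·2 = -3.3950.
u_3 = w_3 + 4.3894·q_1 + 3.3950·q_2 = (0.5573, -0.8217, 0.0064, 1.1051).
‖u_3‖ = 1.4856, so q_3 = (0.3752, -0.5531, 0.0043, 0.7439).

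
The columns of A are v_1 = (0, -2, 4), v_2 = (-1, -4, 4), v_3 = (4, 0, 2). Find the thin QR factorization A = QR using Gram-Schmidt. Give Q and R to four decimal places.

e_1 = v_1/‖v_1‖ = (0, -2, 4)/4.4721 = (0.0000, -0.4472, 0.8944).
r_{12} = e_1·v_2 = 5.3666.
u_2 = v_2 − 5.3666·e_1 = (-1.0000, -1.6000, -0.8000).
‖u_2‖ = 2.0494, so e_2 = (-0.4880, -0.7807, -0.3904).
r_{13} = e_1·v_3 = 1.7889; r_{23} = e_2·v_3 = -2.7325.
u_3 = v_3 − 1.7889·e_1 + 2.7325·e_2 = (2.6667, -1.3333, -0.6667).
‖u_3‖ = 3.0551, so e_3 = (0.8729, -0.4364, -0.2182).

Q = [[0.0000, -0.4880, 0.8729], [-0.4472, -0.7807, -0.4364], [0.8944, -0.3904, -0.2182]], R = [[4.4721, 5.3666, 1.7889], [0.0000, 2.0494, -2.7325], [0.0000, 0.0000, 3.0551]]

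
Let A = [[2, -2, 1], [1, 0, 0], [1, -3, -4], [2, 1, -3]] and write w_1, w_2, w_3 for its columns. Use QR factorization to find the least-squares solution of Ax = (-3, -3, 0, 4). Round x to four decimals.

x = (-0.3373, 1.0795, -0.9713)

w_1 = (2, 1, 1, 2); ‖w_1‖ = 3.1623, so e_1 = (0.6325, 0.3162, 0.3162, 0.6325).
e_1·w_2 = 0.6325·(-2) + 0.3162·0 + 0.3162·(-3) + 0.6325·1 = -1.5811.
u_2 = w_2 + 1.5811·e_1 = (-1.0000, 0.5000, -2.5000, 2.0000).
‖u_2‖ = 3.3912, so e_2 = (-0.2949, 0.1474, -0.7372, 0.5898).
e_1·w_3 = 0.6325·1 + 0.3162·0 + 0.3162·(-4) + 0.6325·(-3) = -2.5298; e_2·w_3 = (-0.2949)·1 + 0.1474·0 + (-0.7372)·(-4) + 0.5898·(-3) = 0.8847.
u_3 = w_3 + 2.5298·e_1 − 0.8847·e_2 = (2.8609, 0.6696, -2.5478, -1.9217).
‖u_3‖ = 4.3379, so e_3 = (0.6595, 0.1544, -0.5873, -0.4430).
Qᵀb = (-0.3162, 2.8014, -4.2136).
Back-substitute: x_3 = -4.2136/4.3379 = -0.9713.
x_2 = (2.8014 − 0.8847·(-0.9713))/3.3912 = 1.0795.
x_1 = (-0.3162 + 1.5811·1.0795 + 2.5298·(-0.9713))/3.1623 = -0.3373.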